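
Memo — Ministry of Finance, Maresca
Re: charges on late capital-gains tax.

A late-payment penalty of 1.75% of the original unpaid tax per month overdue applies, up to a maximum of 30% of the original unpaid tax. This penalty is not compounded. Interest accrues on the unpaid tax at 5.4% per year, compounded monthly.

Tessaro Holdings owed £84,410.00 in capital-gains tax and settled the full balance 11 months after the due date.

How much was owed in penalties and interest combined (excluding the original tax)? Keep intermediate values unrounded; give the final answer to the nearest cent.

£20,522.51

Penalty: 11 × 1.75% × £84,410.00 = £16,248.93… (below the 30% cap of £25,323.00)
Interest (5.4%/yr ÷ 12 = 0.45%/month): £84,410.00 × ((1 + 0.0045)^11 − 1) = £4,273.5873…
Penalties + interest = £16,248.9250 + £4,273.5873… = £20,522.51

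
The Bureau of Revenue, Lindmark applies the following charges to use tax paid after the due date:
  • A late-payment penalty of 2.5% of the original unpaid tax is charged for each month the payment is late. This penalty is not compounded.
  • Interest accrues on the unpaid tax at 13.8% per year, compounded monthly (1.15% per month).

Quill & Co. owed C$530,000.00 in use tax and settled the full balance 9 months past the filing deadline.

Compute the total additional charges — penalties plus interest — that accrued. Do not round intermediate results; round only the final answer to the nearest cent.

C$176,697.22

Late-payment penalty: 9 × 2.5% × C$530,000.00 = C$119,250.00
Interest: C$530,000.00 × ((1 + 0.0115)^9 − 1) = C$530,000.00 × 0.1083910… = C$57,447.2209…
Penalties + interest = C$119,250.0000 + C$57,447.2209… = C$176,697.22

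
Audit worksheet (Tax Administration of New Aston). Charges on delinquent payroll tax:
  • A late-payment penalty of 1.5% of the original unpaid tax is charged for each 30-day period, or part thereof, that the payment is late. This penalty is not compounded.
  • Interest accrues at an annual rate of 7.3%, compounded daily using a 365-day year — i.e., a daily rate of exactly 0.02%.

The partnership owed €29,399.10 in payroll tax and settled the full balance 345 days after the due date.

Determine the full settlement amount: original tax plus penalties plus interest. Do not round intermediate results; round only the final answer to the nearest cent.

Penalty periods: ⌈345/30⌉ = 12; penalty = 12 × 1.5% × €29,399.10 = €5,291.84…
Interest: €29,399.10 × ((1 + 0.0002)^345 − 1) = €29,399.10 × 0.07142882… = €2,099.9429…
Total = €29,399.10 + €5,291.8380 + €2,099.9429… = €36,790.88

€36,790.88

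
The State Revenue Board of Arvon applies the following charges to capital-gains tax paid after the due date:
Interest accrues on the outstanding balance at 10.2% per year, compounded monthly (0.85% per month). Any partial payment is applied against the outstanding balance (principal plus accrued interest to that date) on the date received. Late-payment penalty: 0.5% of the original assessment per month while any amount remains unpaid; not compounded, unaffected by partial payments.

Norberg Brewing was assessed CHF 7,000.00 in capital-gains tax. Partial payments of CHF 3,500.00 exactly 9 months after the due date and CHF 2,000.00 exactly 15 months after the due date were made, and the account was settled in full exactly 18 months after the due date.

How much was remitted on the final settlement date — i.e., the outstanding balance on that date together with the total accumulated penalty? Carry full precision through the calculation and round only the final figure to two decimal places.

Balance at month 9: CHF 7,000.0000 × (1 + 0.0085)^9 = CHF 7,554.0727…
After CHF 3,500.00 payment: CHF 7,554.0727… − CHF 3,500.00 = CHF 4,054.0727…
Balance at month 15: CHF 4,054.0727… × (1 + 0.0085)^6 = CHF 4,265.2742…
After CHF 2,000.00 payment: CHF 4,265.2742… − CHF 2,000.00 = CHF 2,265.2742…
Balance at month 18: CHF 2,265.2742… × (1 + 0.0085)^3 = CHF 2,323.5311…
Penalty: 18 × 0.5% × CHF 7,000.00 = CHF 630.00
Final settlement = outstanding balance + penalty = CHF 2,323.5311… + CHF 630.00 = CHF 2,953.53

CHF 2,953.53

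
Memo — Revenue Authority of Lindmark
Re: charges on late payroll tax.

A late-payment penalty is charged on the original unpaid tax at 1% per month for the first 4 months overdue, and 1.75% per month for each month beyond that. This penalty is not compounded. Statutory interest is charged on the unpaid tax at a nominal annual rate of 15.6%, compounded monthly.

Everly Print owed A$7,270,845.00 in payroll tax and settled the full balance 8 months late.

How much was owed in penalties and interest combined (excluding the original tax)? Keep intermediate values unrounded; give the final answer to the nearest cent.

Penalty, months 1–4: 4 × 1% × A$7,270,845.00 = A$290,833.80
Penalty, months 5–8: 4 × 1.75% × A$7,270,845.00 = A$508,959.15
Interest (15.6%/yr ÷ 12 = 1.3%/month): A$7,270,845.00 × ((1 + 0.013)^8 − 1) = A$791,482.7537…
Penalties + interest = A$799,792.9500 + A$791,482.7537… = A$1,591,275.70

A$1,591,275.70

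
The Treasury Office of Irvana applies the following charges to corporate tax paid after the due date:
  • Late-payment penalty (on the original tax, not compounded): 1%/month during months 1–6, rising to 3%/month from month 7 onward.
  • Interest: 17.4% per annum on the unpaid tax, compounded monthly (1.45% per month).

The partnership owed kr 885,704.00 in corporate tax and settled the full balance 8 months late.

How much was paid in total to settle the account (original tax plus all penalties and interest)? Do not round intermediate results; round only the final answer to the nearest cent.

kr 1,100,098.27

Penalty, months 1–6: 6 × 1% × kr 885,704.00 = kr 53,142.24
Penalty, months 7–8: 2 × 3% × kr 885,704.00 = kr 53,142.24
Interest: kr 885,704.00 × ((1 + 0.0145)^8 − 1) = kr 885,704.00 × 0.1220609… = kr 108,109.7862…
Total = kr 885,704.00 + kr 106,284.4800 + kr 108,109.7862… = kr 1,100,098.27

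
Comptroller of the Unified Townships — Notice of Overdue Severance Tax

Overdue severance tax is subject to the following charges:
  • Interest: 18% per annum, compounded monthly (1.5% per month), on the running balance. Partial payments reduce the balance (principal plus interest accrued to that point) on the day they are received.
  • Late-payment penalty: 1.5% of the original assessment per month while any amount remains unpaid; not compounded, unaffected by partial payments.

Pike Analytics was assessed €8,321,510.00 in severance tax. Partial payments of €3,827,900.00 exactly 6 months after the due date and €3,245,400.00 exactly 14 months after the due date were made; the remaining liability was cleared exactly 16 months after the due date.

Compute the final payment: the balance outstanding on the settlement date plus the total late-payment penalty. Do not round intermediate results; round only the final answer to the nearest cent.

Balance at month 6: €8,321,510.0000 × (1 + 0.015)^6 = €9,099,099.0553…
After €3,827,900.00 payment: €9,099,099.0553… − €3,827,900.00 = €5,271,199.0553…
Balance at month 14: €5,271,199.0553… × (1 + 0.015)^8 = €5,937,966.6583…
After €3,245,400.00 payment: €5,937,966.6583… − €3,245,400.00 = €2,692,566.6583…
Balance at month 16: €2,692,566.6583… × (1 + 0.015)^2 = €2,773,949.4855…
Penalty: 16 × 1.5% × €8,321,510.00 = €1,997,162.40
Final settlement = outstanding balance + penalty = €2,773,949.4855… + €1,997,162.40 = €4,771,111.89

€4,771,111.89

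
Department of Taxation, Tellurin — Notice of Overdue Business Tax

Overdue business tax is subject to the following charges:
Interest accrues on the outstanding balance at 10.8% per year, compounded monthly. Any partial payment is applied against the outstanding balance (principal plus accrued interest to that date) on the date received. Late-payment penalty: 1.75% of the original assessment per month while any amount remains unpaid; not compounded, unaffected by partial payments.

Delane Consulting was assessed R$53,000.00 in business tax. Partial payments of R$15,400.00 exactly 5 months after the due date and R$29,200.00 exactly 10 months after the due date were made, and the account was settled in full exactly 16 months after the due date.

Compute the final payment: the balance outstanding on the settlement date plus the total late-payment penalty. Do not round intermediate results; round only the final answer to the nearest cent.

R$28,201.64

Monthly rate = 10.8% ÷ 12 = 0.9%
Balance at month 5: R$53,000.0000 × (1 + 0.009)^5 = R$55,428.3181…
After R$15,400.00 payment: R$55,428.3181… − R$15,400.00 = R$40,028.3181…
Balance at month 10: R$40,028.3181… × (1 + 0.009)^5 = R$41,862.3085…
After R$29,200.00 payment: R$41,862.3085… − R$29,200.00 = R$12,662.3085…
Balance at month 16: R$12,662.3085… × (1 + 0.009)^6 = R$13,361.6437…
Penalty: 16 × 1.75% × R$53,000.00 = R$14,840.00
Final settlement = outstanding balance + penalty = R$13,361.6437… + R$14,840.00 = R$28,201.64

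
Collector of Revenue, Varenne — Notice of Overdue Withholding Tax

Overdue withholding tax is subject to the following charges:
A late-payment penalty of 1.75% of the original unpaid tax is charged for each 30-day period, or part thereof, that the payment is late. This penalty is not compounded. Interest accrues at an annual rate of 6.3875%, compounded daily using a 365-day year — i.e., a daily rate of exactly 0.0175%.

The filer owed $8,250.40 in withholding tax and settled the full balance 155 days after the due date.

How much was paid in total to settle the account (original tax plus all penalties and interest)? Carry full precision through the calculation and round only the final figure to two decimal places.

$9,343.53

Penalty periods: ⌈155/30⌉ = 6; penalty = 6 × 1.75% × $8,250.40 = $866.29…
Interest: $8,250.40 × ((1 + 0.000175)^155 − 1) = $8,250.40 × 0.02749379… = $226.8348…
Total = $8,250.40 + $866.2920 + $226.8348… = $9,343.53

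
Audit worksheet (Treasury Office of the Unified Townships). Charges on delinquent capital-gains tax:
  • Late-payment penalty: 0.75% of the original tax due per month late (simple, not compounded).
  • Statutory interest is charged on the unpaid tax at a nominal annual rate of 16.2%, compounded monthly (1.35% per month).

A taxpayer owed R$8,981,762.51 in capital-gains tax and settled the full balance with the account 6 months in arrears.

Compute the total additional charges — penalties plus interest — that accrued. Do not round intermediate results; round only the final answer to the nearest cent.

Late-payment penalty = 0.75% × R$8,981,762.51 × 6 mo = R$404,179.31…
Interest: R$8,981,762.51 × ((1 + 0.0135)^6 − 1) = R$8,981,762.51 × 0.0837835… = R$752,523.1258…
Penalties + interest = R$404,179.3130… + R$752,523.1258… = R$1,156,702.44

R$1,156,702.44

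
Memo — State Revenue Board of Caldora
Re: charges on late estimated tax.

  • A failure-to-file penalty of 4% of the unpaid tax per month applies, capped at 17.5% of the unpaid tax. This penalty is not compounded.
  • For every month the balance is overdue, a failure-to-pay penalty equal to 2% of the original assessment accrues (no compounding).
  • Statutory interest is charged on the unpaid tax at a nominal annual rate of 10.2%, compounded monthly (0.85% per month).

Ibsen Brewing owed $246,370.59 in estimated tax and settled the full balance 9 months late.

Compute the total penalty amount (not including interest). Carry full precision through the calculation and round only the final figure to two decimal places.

$87,461.56

Failure-to-file: 9 × 4% × $246,370.59 = $88,693.41…, capped at 17.5% × $246,370.59 = $43,114.85…
Failure-to-pay penalty: 9 × 2% × $246,370.59 = $44,346.71…
Total penalty = $43,114.85… + $44,346.71… = $87,461.56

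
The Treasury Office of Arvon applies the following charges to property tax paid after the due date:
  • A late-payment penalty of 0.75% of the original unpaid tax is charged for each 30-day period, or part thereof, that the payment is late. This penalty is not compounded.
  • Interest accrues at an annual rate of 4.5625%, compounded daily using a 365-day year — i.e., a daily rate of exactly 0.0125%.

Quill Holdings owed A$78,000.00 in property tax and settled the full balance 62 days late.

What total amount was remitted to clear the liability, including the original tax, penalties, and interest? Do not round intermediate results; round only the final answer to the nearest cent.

Penalty periods: ⌈62/30⌉ = 3; penalty = 3 × 0.75% × A$78,000.00 = A$1,755.00
Interest: A$78,000.00 × ((1 + 0.000125)^62 − 1) = A$78,000.00 × 0.00777962… = A$606.8104…
Total = A$78,000.00 + A$1,755.0000 + A$606.8104… = A$80,361.81

A$80,361.81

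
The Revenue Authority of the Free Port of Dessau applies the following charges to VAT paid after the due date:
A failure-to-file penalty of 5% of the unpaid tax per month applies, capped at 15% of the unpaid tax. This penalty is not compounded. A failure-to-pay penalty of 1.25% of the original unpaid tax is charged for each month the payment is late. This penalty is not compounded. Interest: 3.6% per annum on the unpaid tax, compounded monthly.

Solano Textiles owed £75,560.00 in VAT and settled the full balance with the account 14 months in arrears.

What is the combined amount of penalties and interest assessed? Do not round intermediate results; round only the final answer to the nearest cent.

£27,793.15

Failure-to-file: 14 × 5% × £75,560.00 = £52,892.00, capped at 15% × £75,560.00 = £11,334.00
Failure-to-pay penalty: 14 × 1.25% × £75,560.00 = £13,223.00
Interest (3.6%/yr ÷ 12 = 0.3%/month): £75,560.00 × ((1 + 0.003)^14 − 1) = £3,236.1524…
Penalties + interest = £24,557.0000 + £3,236.1524… = £27,793.15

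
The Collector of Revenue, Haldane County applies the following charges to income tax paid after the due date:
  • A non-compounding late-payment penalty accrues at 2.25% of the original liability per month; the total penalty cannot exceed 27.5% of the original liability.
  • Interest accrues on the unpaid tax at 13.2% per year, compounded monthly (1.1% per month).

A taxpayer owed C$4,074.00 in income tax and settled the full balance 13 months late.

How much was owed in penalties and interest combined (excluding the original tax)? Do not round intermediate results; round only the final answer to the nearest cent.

Penalty (uncapped): 13 × 2.25% × C$4,074.00 = C$1,191.65…; cap = 27.5% × C$4,074.00 = C$1,120.35 → penalty = C$1,120.35
Interest: C$4,074.00 × ((1 + 0.011)^13 − 1) = C$4,074.00 × 0.1528293… = C$622.6268…
Penalties + interest = C$1,120.3500 + C$622.6268… = C$1,742.98

C$1,742.98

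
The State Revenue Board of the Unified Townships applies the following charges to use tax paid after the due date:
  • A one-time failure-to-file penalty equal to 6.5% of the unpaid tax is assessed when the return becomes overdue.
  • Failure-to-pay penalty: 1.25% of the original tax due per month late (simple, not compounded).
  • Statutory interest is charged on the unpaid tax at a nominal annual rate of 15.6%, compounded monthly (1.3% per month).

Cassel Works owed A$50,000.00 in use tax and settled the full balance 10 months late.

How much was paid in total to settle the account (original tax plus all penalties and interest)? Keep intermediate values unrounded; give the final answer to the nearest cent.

A$66,393.74

Failure-to-file penalty: 6.5% × A$50,000.00 = A$3,250.00
Failure-to-pay penalty: 10 × 1.25% × A$50,000.00 = A$6,250.00
Interest: A$50,000.00 × ((1 + 0.013)^10 − 1) = A$50,000.00 × 0.1378747… = A$6,893.7366…
Total = A$50,000.00 + A$9,500.0000 + A$6,893.7366… = A$66,393.74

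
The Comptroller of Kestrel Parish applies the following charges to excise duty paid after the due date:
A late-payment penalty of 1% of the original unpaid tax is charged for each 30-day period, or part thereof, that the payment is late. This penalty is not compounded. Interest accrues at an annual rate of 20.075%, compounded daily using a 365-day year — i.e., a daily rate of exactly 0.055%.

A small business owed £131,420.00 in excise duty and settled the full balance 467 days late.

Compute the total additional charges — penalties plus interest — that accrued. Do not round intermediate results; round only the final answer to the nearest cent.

£59,501.71

Penalty periods: ⌈467/30⌉ = 16; penalty = 16 × 1% × £131,420.00 = £21,027.20
Interest: £131,420.00 × ((1 + 0.00055)^467 − 1) = £131,420.00 × 0.29275990… = £38,474.5064…
Penalties + interest = £21,027.2000 + £38,474.5064… = £59,501.71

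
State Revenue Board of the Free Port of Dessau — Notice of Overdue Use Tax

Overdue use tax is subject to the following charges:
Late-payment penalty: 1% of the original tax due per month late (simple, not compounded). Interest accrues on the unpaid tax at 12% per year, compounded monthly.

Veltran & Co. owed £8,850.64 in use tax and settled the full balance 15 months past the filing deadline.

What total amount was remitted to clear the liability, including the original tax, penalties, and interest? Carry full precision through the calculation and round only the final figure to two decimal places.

£11,602.91

Late-payment penalty: 15 × 1% × £8,850.64 = £1,327.60…
Interest (12%/yr ÷ 12 = 1%/month): £8,850.64 × ((1 + 0.01)^15 − 1) = £1,424.6783…
Total = £8,850.64 + £1,327.5960 + £1,424.6783… = £11,602.91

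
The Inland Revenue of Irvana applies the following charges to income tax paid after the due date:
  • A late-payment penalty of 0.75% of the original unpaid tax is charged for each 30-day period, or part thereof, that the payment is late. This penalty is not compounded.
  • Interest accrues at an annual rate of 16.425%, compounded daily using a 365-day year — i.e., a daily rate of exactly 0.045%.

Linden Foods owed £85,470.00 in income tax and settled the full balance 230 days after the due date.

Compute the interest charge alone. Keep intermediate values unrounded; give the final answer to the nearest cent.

£9,317.94

Interest: £85,470.00 × ((1 + 0.00045)^230 − 1) = £85,470.00 × 0.10901997… = £9,317.9372…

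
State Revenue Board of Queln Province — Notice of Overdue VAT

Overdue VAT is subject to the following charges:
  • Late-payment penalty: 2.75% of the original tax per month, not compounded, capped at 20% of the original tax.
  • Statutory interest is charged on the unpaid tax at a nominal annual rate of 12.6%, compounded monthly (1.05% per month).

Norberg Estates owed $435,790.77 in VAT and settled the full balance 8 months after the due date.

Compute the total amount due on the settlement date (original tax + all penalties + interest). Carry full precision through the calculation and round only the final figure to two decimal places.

$560,929.26

Penalty (uncapped): 8 × 2.75% × $435,790.77 = $95,873.97…; cap = 20% × $435,790.77 = $87,158.15… → penalty = $87,158.15…
Interest: $435,790.77 × ((1 + 0.0105)^8 − 1) = $435,790.77 × 0.0871527… = $37,980.3357…
Total = $435,790.77 + $87,158.1540 + $37,980.3357… = $560,929.26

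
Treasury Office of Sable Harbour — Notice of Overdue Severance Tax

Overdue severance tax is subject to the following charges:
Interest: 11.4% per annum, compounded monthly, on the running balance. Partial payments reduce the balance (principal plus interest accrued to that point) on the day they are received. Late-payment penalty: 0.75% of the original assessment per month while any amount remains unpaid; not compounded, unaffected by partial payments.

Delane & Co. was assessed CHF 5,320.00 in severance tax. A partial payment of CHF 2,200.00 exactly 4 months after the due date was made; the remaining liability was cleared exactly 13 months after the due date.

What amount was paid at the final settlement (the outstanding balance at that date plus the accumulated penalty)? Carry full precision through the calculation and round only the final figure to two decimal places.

Monthly rate = 11.4% ÷ 12 = 0.95%
Balance at month 4: CHF 5,320.0000 × (1 + 0.0095)^4 = CHF 5,525.0591…
After CHF 2,200.00 payment: CHF 5,525.0591… − CHF 2,200.00 = CHF 3,325.0591…
Balance at month 13: CHF 3,325.0591… × (1 + 0.0095)^9 = CHF 3,620.3976…
Penalty: 13 × 0.75% × CHF 5,320.00 = CHF 518.70
Final settlement = outstanding balance + penalty = CHF 3,620.3976… + CHF 518.70 = CHF 4,139.10

CHF 4,139.10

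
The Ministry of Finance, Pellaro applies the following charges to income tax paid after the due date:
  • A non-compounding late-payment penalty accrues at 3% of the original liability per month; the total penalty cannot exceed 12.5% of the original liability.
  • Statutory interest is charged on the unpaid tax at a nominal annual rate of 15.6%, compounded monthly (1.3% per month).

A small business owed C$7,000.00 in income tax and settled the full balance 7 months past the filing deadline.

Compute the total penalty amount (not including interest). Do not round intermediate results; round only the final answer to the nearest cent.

C$875.00

Penalty (uncapped): 7 × 3% × C$7,000.00 = C$1,470.00; cap = 12.5% × C$7,000.00 = C$875.00 → penalty = C$875.00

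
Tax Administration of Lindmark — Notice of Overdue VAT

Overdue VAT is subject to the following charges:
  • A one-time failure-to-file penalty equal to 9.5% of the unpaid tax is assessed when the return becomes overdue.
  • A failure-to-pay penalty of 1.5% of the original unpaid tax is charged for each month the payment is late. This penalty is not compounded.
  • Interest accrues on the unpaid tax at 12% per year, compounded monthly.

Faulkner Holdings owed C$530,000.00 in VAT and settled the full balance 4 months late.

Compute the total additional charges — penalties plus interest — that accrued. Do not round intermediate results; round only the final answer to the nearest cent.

Failure-to-file penalty: 9.5% × C$530,000.00 = C$50,350.00
Failure-to-pay penalty: 4 × 1.5% × C$530,000.00 = C$31,800.00
Interest (12%/yr ÷ 12 = 1%/month): C$530,000.00 × ((1 + 0.01)^4 − 1) = C$21,520.1253
Penalties + interest = C$82,150.0000 + C$21,520.1253 = C$103,670.13

C$103,670.13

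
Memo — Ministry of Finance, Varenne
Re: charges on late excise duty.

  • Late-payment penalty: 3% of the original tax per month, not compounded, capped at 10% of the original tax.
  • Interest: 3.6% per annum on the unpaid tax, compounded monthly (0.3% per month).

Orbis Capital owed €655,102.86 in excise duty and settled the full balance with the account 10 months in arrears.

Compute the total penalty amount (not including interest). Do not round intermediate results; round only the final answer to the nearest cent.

Penalty (uncapped): 10 × 3% × €655,102.86 = €196,530.86…; cap = 10% × €655,102.86 = €65,510.29… → penalty = €65,510.29…

€65,510.29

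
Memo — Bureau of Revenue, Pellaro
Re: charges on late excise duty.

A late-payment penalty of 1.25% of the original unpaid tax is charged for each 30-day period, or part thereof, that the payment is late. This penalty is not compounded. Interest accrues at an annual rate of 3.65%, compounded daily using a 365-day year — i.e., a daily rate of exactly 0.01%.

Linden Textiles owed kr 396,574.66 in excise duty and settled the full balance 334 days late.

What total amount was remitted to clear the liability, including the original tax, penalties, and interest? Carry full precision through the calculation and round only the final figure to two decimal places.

Penalty periods: ⌈334/30⌉ = 12; penalty = 12 × 1.25% × kr 396,574.66 = kr 59,486.20…
Interest: kr 396,574.66 × ((1 + 0.0001)^334 − 1) = kr 396,574.66 × 0.03396232… = kr 13,468.5937…
Total = kr 396,574.66 + kr 59,486.1990 + kr 13,468.5937… = kr 469,529.45

kr 469,529.45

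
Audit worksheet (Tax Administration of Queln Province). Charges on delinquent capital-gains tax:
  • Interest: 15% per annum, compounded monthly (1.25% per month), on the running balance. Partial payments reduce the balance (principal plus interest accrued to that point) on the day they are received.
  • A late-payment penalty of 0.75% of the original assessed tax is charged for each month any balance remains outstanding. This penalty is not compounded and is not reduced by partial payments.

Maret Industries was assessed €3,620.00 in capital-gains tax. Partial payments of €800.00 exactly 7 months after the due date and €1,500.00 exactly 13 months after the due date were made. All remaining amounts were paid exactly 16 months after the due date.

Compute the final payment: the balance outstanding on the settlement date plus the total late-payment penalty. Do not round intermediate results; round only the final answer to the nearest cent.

€2,398.81

Balance at month 7: €3,620.0000 × (1 + 0.0125)^7 = €3,948.8787…
After €800.00 payment: €3,948.8787… − €800.00 = €3,148.8787…
Balance at month 13: €3,148.8787… × (1 + 0.0125)^6 = €3,392.5490…
After €1,500.00 payment: €3,392.5490… − €1,500.00 = €1,892.5490…
Balance at month 16: €1,892.5490… × (1 + 0.0125)^3 = €1,964.4104…
Penalty: 16 × 0.75% × €3,620.00 = €434.40
Final settlement = outstanding balance + penalty = €1,964.4104… + €434.40 = €2,398.81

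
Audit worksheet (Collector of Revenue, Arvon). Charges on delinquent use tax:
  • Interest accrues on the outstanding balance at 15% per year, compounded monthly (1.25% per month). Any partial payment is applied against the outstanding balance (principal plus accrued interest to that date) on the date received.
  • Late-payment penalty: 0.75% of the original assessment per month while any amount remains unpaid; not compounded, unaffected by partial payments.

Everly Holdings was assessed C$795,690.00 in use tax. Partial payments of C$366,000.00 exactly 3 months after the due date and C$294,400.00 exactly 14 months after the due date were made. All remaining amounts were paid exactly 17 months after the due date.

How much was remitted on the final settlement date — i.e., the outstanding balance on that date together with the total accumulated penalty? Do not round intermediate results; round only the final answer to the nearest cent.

Balance at month 3: C$795,690.0000 × (1 + 0.0125)^3 = C$825,902.9088…
After C$366,000.00 payment: C$825,902.9088… − C$366,000.00 = C$459,902.9088…
Balance at month 14: C$459,902.9088… × (1 + 0.0125)^11 = C$527,243.8312…
After C$294,400.00 payment: C$527,243.8312… − C$294,400.00 = C$232,843.8312…
Balance at month 17: C$232,843.8312… × (1 + 0.0125)^3 = C$241,685.0752…
Penalty: 17 × 0.75% × C$795,690.00 = C$101,450.48…
Final settlement = outstanding balance + penalty = C$241,685.0752… + C$101,450.48… = C$343,135.55

C$343,135.55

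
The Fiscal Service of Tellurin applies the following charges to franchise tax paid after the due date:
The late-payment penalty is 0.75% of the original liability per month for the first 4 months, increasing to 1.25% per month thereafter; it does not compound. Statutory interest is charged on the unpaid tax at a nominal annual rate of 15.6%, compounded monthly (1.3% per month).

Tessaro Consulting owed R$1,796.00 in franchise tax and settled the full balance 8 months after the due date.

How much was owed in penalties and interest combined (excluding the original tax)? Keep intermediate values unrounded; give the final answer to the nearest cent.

R$339.19

Penalty, months 1–4: 4 × 0.75% × R$1,796.00 = R$53.88
Penalty, months 5–8: 4 × 1.25% × R$1,796.00 = R$89.80
Interest: R$1,796.00 × ((1 + 0.013)^8 − 1) = R$1,796.00 × 0.1088571… = R$195.5073…
Penalties + interest = R$143.6800 + R$195.5073… = R$339.19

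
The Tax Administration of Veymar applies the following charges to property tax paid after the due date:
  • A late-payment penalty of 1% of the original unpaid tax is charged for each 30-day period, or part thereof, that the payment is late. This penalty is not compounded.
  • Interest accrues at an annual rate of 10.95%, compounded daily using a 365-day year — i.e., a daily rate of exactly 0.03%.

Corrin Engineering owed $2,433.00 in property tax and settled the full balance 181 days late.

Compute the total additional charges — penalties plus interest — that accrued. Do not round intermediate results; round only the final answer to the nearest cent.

Penalty periods: ⌈181/30⌉ = 7; penalty = 7 × 1% × $2,433.00 = $170.31
Interest: $2,433.00 × ((1 + 0.0003)^181 − 1) = $2,433.00 × 0.05579270… = $135.7436…
Penalties + interest = $170.3100 + $135.7436… = $306.05

$306.05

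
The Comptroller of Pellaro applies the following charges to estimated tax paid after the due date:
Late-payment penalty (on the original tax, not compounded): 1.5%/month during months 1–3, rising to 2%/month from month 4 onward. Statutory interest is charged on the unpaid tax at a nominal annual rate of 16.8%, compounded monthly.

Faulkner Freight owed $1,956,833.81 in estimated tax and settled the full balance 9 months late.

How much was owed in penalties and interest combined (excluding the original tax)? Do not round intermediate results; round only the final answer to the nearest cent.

Penalty, months 1–3: 3 × 1.5% × $1,956,833.81 = $88,057.52…
Penalty, months 4–9: 6 × 2% × $1,956,833.81 = $234,820.06…
Interest (16.8%/yr ÷ 12 = 1.4%/month): $1,956,833.81 × ((1 + 0.014)^9 − 1) = $260,829.1275…
Penalties + interest = $322,877.5787… + $260,829.1275… = $583,706.71

$583,706.71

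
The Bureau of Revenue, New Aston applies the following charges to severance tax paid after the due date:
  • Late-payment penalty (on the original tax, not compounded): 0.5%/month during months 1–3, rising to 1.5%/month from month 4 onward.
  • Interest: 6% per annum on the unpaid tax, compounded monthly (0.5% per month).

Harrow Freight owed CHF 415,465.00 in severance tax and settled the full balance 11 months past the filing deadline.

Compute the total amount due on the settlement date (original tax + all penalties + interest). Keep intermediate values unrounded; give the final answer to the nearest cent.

Penalty, months 1–3: 3 × 0.5% × CHF 415,465.00 = CHF 6,231.98…
Penalty, months 4–11: 8 × 1.5% × CHF 415,465.00 = CHF 49,855.80
Interest: CHF 415,465.00 × ((1 + 0.005)^11 − 1) = CHF 415,465.00 × 0.0563958… = CHF 23,430.4946…
Total = CHF 415,465.00 + CHF 56,087.7750 + CHF 23,430.4946… = CHF 494,983.27

CHF 494,983.27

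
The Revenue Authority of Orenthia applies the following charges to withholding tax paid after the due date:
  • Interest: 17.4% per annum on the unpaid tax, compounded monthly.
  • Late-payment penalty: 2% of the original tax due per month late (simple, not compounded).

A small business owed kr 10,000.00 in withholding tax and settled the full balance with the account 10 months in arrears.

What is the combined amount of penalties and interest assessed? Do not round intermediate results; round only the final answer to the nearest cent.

kr 3,548.37

Late-payment penalty = 2% × kr 10,000.00 × 10 mo = kr 2,000.00
Interest (17.4%/yr ÷ 12 = 1.45%/month): kr 10,000.00 × ((1 + 0.0145)^10 − 1) = kr 1,548.3653…
Penalties + interest = kr 2,000.0000 + kr 1,548.3653… = kr 3,548.37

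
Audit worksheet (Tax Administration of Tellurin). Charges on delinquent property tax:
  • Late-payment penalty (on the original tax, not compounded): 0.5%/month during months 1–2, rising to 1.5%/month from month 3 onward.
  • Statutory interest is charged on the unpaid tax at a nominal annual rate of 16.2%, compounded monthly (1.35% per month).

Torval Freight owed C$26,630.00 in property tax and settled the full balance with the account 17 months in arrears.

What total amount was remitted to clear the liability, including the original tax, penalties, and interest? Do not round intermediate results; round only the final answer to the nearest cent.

Penalty, months 1–2: 2 × 0.5% × C$26,630.00 = C$266.30
Penalty, months 3–17: 15 × 1.5% × C$26,630.00 = C$5,991.75
Interest: C$26,630.00 × ((1 + 0.0135)^17 − 1) = C$26,630.00 × 0.2560410… = C$6,818.3707…
Total = C$26,630.00 + C$6,258.0500 + C$6,818.3707… = C$39,706.42

C$39,706.42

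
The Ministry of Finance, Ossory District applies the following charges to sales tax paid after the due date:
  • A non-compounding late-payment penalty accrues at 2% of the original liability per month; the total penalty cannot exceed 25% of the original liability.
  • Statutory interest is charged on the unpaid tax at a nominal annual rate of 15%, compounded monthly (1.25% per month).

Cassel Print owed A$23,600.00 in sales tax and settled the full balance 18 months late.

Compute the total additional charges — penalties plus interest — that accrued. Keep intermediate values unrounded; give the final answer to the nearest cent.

Penalty (uncapped): 18 × 2% × A$23,600.00 = A$8,496.00; cap = 25% × A$23,600.00 = A$5,900.00 → penalty = A$5,900.00
Interest: A$23,600.00 × ((1 + 0.0125)^18 − 1) = A$23,600.00 × 0.2505774… = A$5,913.6265…
Penalties + interest = A$5,900.0000 + A$5,913.6265… = A$11,813.63

A$11,813.63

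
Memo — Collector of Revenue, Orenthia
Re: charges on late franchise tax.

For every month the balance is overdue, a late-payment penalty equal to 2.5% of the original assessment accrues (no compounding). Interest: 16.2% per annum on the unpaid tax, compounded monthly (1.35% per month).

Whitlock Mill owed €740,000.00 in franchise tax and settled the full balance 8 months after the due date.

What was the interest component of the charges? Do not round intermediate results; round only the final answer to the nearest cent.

€83,799.92

Interest: €740,000.00 × ((1 + 0.0135)^8 − 1) = €740,000.00 × 0.1132431… = €83,799.9172…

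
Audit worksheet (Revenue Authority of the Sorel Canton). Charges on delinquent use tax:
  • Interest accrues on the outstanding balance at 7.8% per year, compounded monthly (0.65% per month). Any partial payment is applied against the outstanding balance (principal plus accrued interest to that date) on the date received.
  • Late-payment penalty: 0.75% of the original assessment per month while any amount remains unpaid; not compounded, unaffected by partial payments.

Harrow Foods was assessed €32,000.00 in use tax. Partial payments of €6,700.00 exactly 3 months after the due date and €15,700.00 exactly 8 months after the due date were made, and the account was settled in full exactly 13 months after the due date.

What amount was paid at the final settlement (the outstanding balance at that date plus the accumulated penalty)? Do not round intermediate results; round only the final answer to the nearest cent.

€14,566.62

Balance at month 3: €32,000.0000 × (1 + 0.0065)^3 = €32,628.0648…
After €6,700.00 payment: €32,628.0648… − €6,700.00 = €25,928.0648…
Balance at month 8: €25,928.0648… × (1 + 0.0065)^5 = €26,781.7529…
After €15,700.00 payment: €26,781.7529… − €15,700.00 = €11,081.7529…
Balance at month 13: €11,081.7529… × (1 + 0.0065)^5 = €11,446.6225…
Penalty: 13 × 0.75% × €32,000.00 = €3,120.00
Final settlement = outstanding balance + penalty = €11,446.6225… + €3,120.00 = €14,566.62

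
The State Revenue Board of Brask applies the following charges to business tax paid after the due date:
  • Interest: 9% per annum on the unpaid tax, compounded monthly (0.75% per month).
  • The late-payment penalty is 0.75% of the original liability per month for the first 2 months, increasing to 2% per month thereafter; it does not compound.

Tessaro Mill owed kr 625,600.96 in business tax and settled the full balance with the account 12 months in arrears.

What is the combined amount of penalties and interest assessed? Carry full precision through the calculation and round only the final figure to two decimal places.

kr 193,189.89

Penalty, months 1–2: 2 × 0.75% × kr 625,600.96 = kr 9,384.01…
Penalty, months 3–12: 10 × 2% × kr 625,600.96 = kr 125,120.19…
Interest: kr 625,600.96 × ((1 + 0.0075)^12 − 1) = kr 625,600.96 × 0.0938069… = kr 58,685.6852…
Penalties + interest = kr 134,504.2064 + kr 58,685.6852… = kr 193,189.89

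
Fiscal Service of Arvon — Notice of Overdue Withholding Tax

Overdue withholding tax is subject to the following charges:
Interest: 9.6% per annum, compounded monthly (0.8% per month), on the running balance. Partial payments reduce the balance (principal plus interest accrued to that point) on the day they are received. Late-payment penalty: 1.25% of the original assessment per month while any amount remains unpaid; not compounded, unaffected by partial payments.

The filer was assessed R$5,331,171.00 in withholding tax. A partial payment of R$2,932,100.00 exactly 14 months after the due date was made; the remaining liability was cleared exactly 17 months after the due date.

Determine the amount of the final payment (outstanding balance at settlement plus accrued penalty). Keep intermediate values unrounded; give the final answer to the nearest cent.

R$4,234,360.91

Balance at month 14: R$5,331,171.0000 × (1 + 0.008)^14 = R$5,960,326.6639…
After R$2,932,100.00 payment: R$5,960,326.6639… − R$2,932,100.00 = R$3,028,226.6639…
Balance at month 17: R$3,028,226.6639… × (1 + 0.008)^3 = R$3,101,487.0738…
Penalty: 17 × 1.25% × R$5,331,171.00 = R$1,132,873.84…
Final settlement = outstanding balance + penalty = R$3,101,487.0738… + R$1,132,873.84… = R$4,234,360.91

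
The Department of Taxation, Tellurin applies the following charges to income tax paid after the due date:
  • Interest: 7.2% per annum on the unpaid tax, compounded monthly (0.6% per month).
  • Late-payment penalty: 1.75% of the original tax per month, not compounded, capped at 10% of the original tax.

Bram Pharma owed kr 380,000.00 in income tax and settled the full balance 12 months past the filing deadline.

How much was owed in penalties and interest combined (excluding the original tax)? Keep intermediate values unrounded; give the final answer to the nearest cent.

Penalty (uncapped): 12 × 1.75% × kr 380,000.00 = kr 79,800.00; cap = 10% × kr 380,000.00 = kr 38,000.00 → penalty = kr 38,000.00
Interest: kr 380,000.00 × ((1 + 0.006)^12 − 1) = kr 380,000.00 × 0.0744242… = kr 28,281.1837…
Penalties + interest = kr 38,000.0000 + kr 28,281.1837… = kr 66,281.18

kr 66,281.18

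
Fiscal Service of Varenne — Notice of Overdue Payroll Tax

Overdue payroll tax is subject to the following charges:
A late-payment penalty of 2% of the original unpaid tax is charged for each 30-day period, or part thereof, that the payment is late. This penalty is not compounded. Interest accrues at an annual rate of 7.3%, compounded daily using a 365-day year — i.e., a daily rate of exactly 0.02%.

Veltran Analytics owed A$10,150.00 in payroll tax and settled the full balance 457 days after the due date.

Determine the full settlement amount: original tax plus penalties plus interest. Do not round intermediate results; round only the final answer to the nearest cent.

A$14,369.33

Penalty periods: ⌈457/30⌉ = 16; penalty = 16 × 2% × A$10,150.00 = A$3,248.00
Interest: A$10,150.00 × ((1 + 0.0002)^457 − 1) = A$10,150.00 × 0.09569719… = A$971.3264…
Total = A$10,150.00 + A$3,248.0000 + A$971.3264… = A$14,369.33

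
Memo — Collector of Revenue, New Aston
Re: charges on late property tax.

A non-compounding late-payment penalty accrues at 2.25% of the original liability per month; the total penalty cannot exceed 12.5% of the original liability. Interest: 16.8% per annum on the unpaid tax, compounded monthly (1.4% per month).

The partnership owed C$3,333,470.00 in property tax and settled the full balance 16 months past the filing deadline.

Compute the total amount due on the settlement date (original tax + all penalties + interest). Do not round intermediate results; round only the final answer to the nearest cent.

C$4,580,617.69

Penalty (uncapped): 16 × 2.25% × C$3,333,470.00 = C$1,200,049.20; cap = 12.5% × C$3,333,470.00 = C$416,683.75 → penalty = C$416,683.75
Interest: C$3,333,470.00 × ((1 + 0.014)^16 − 1) = C$3,333,470.00 × 0.2491290… = C$830,463.9405…
Total = C$3,333,470.00 + C$416,683.7500 + C$830,463.9405… = C$4,580,617.69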